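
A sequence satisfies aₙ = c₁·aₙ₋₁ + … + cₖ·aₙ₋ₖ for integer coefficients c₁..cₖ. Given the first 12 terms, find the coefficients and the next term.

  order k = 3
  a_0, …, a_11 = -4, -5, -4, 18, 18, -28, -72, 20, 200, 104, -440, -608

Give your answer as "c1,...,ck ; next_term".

0,-2,-2 ; 672

  a_3 = 0·-4 + -2·-5 + -2·-4 = 18
  a_4 = 0·18 + -2·-4 + -2·-5 = 18
  a_5 = 0·18 + -2·18 + -2·-4 = -28
  a_6 = 0·-28 + -2·18 + -2·18 = -72
  a_7 = 0·-72 + -2·-28 + -2·18 = 20
  a_8 = 0·20 + -2·-72 + -2·-28 = 200
  a_9 = 0·200 + -2·20 + -2·-72 = 104
  a_10 = 0·104 + -2·200 + -2·20 = -440
  a_11 = 0·-440 + -2·104 + -2·200 = -608
  a_12 = 0·-608 + -2·-440 + -2·104 = 672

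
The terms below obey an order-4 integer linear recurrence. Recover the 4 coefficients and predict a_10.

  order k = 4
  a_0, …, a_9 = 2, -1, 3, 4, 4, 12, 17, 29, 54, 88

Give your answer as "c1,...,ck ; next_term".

  a_4 = 1·4 + 1·3 + 1·-1 + -1·2 = 4
  a_5 = 1·4 + 1·4 + 1·3 + -1·-1 = 12
  a_6 = 1·12 + 1·4 + 1·4 + -1·3 = 17
  a_7 = 1·17 + 1·12 + 1·4 + -1·4 = 29
  a_8 = 1·29 + 1·17 + 1·12 + -1·4 = 54
  a_9 = 1·54 + 1·29 + 1·17 + -1·12 = 88
  a_10 = 1·88 + 1·54 + 1·29 + -1·17 = 154

1,1,1,-1 ; 154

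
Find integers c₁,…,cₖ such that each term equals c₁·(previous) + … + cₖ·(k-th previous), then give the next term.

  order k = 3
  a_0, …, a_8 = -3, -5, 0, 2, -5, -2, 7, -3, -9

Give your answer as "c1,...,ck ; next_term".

0,-1,1 ; 10

  a_3 = 0·0 + -1·-5 + 1·-3 = 2
  a_4 = 0·2 + -1·0 + 1·-5 = -5
  a_5 = 0·-5 + -1·2 + 1·0 = -2
  a_6 = 0·-2 + -1·-5 + 1·2 = 7
  a_7 = 0·7 + -1·-2 + 1·-5 = -3
  a_8 = 0·-3 + -1·7 + 1·-2 = -9
  a_9 = 0·-9 + -1·-3 + 1·7 = 10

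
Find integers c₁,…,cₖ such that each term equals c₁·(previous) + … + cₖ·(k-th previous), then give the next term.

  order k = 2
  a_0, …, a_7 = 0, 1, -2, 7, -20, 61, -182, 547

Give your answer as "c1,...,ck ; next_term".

-2,3 ; -1640

  a_2 = -2·1 + 3·0 = -2
  a_3 = -2·-2 + 3·1 = 7
  a_4 = -2·7 + 3·-2 = -20
  a_5 = -2·-20 + 3·7 = 61
  a_6 = -2·61 + 3·-20 = -182
  a_7 = -2·-182 + 3·61 = 547
  a_8 = -2·547 + 3·-182 = -1640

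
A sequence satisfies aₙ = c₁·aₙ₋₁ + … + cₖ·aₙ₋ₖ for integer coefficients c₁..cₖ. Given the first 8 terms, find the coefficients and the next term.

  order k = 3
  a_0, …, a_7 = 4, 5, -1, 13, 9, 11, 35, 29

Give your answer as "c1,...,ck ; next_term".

0,1,2 ; 57

  a_3 = 0·-1 + 1·5 + 2·4 = 13
  a_4 = 0·13 + 1·-1 + 2·5 = 9
  a_5 = 0·9 + 1·13 + 2·-1 = 11
  a_6 = 0·11 + 1·9 + 2·13 = 35
  a_7 = 0·35 + 1·11 + 2·9 = 29
  a_8 = 0·29 + 1·35 + 2·11 = 57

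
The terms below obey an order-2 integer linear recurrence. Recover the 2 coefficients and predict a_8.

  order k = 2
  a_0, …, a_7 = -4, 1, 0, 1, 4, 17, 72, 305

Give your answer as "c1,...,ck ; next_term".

4,1 ; 1292

  a_2 = 4·1 + 1·-4 = 0
  a_3 = 4·0 + 1·1 = 1
  a_4 = 4·1 + 1·0 = 4
  a_5 = 4·4 + 1·1 = 17
  a_6 = 4·17 + 1·4 = 72
  a_7 = 4·72 + 1·17 = 305
  a_8 = 4·305 + 1·72 = 1292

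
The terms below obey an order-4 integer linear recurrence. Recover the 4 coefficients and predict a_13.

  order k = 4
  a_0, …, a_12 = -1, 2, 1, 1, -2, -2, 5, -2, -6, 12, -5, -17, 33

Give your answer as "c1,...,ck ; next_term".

-1,-2,0,-1 ; -11

  a_4 = -1·1 + -2·1 + 0·2 + -1·-1 = -2
  a_5 = -1·-2 + -2·1 + 0·1 + -1·2 = -2
  a_6 = -1·-2 + -2·-2 + 0·1 + -1·1 = 5
  a_7 = -1·5 + -2·-2 + 0·-2 + -1·1 = -2
  a_8 = -1·-2 + -2·5 + 0·-2 + -1·-2 = -6
  a_9 = -1·-6 + -2·-2 + 0·5 + -1·-2 = 12
  a_10 = -1·12 + -2·-6 + 0·-2 + -1·5 = -5
  a_11 = -1·-5 + -2·12 + 0·-6 + -1·-2 = -17
  a_12 = -1·-17 + -2·-5 + 0·12 + -1·-6 = 33
  a_13 = -1·33 + -2·-17 + 0·-5 + -1·12 = -11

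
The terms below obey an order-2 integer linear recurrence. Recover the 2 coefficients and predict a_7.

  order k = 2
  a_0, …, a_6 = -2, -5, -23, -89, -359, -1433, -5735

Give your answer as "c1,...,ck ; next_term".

  a_2 = 3·-5 + 4·-2 = -23
  a_3 = 3·-23 + 4·-5 = -89
  a_4 = 3·-89 + 4·-23 = -359
  a_5 = 3·-359 + 4·-89 = -1433
  a_6 = 3·-1433 + 4·-359 = -5735
  a_7 = 3·-5735 + 4·-1433 = -22937

3,4 ; -22937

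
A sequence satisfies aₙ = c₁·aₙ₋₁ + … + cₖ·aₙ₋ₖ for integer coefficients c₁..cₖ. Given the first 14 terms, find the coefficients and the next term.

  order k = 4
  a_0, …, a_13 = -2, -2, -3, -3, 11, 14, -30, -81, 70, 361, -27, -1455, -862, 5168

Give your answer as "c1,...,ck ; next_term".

0,-3,-3,2 ; 6897

  a_4 = 0·-3 + -3·-3 + -3·-2 + 2·-2 = 11
  a_5 = 0·11 + -3·-3 + -3·-3 + 2·-2 = 14
  a_6 = 0·14 + -3·11 + -3·-3 + 2·-3 = -30
  a_7 = 0·-30 + -3·14 + -3·11 + 2·-3 = -81
  a_8 = 0·-81 + -3·-30 + -3·14 + 2·11 = 70
  a_9 = 0·70 + -3·-81 + -3·-30 + 2·14 = 361
  a_10 = 0·361 + -3·70 + -3·-81 + 2·-30 = -27
  a_11 = 0·-27 + -3·361 + -3·70 + 2·-81 = -1455
  a_12 = 0·-1455 + -3·-27 + -3·361 + 2·70 = -862
  a_13 = 0·-862 + -3·-1455 + -3·-27 + 2·361 = 5168
  a_14 = 0·5168 + -3·-862 + -3·-1455 + 2·-27 = 6897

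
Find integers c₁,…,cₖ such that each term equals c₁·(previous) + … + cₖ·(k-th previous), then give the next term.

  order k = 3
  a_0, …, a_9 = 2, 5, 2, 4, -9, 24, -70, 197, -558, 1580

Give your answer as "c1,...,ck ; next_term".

  a_3 = -2·2 + 2·5 + -1·2 = 4
  a_4 = -2·4 + 2·2 + -1·5 = -9
  a_5 = -2·-9 + 2·4 + -1·2 = 24
  a_6 = -2·24 + 2·-9 + -1·4 = -70
  a_7 = -2·-70 + 2·24 + -1·-9 = 197
  a_8 = -2·197 + 2·-70 + -1·24 = -558
  a_9 = -2·-558 + 2·197 + -1·-70 = 1580
  a_10 = -2·1580 + 2·-558 + -1·197 = -4473

-2,2,-1 ; -4473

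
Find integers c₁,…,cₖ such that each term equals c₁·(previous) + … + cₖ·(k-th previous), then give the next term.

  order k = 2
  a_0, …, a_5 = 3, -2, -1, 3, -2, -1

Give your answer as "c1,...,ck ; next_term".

-1,-1 ; 3

  a_2 = -1·-2 + -1·3 = -1
  a_3 = -1·-1 + -1·-2 = 3
  a_4 = -1·3 + -1·-1 = -2
  a_5 = -1·-2 + -1·3 = -1
  a_6 = -1·-1 + -1·-2 = 3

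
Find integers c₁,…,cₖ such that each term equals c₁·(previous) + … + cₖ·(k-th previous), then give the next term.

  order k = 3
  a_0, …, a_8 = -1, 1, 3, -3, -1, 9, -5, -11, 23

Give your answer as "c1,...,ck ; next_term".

0,-1,2 ; 1

  a_3 = 0·3 + -1·1 + 2·-1 = -3
  a_4 = 0·-3 + -1·3 + 2·1 = -1
  a_5 = 0·-1 + -1·-3 + 2·3 = 9
  a_6 = 0·9 + -1·-1 + 2·-3 = -5
  a_7 = 0·-5 + -1·9 + 2·-1 = -11
  a_8 = 0·-11 + -1·-5 + 2·9 = 23
  a_9 = 0·23 + -1·-11 + 2·-5 = 1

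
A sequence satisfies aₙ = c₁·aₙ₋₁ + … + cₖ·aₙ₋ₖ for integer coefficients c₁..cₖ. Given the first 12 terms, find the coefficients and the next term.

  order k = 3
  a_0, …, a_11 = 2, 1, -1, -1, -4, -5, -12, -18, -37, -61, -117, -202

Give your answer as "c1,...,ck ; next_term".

1,2,-1 ; -375

  a_3 = 1·-1 + 2·1 + -1·2 = -1
  a_4 = 1·-1 + 2·-1 + -1·1 = -4
  a_5 = 1·-4 + 2·-1 + -1·-1 = -5
  a_6 = 1·-5 + 2·-4 + -1·-1 = -12
  a_7 = 1·-12 + 2·-5 + -1·-4 = -18
  a_8 = 1·-18 + 2·-12 + -1·-5 = -37
  a_9 = 1·-37 + 2·-18 + -1·-12 = -61
  a_10 = 1·-61 + 2·-37 + -1·-18 = -117
  a_11 = 1·-117 + 2·-61 + -1·-37 = -202
  a_12 = 1·-202 + 2·-117 + -1·-61 = -375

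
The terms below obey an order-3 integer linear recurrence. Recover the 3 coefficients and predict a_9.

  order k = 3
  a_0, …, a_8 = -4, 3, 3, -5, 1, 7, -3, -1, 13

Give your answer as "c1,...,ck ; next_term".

  a_3 = 1·3 + 0·3 + 2·-4 = -5
  a_4 = 1·-5 + 0·3 + 2·3 = 1
  a_5 = 1·1 + 0·-5 + 2·3 = 7
  a_6 = 1·7 + 0·1 + 2·-5 = -3
  a_7 = 1·-3 + 0·7 + 2·1 = -1
  a_8 = 1·-1 + 0·-3 + 2·7 = 13
  a_9 = 1·13 + 0·-1 + 2·-3 = 7

1,0,2 ; 7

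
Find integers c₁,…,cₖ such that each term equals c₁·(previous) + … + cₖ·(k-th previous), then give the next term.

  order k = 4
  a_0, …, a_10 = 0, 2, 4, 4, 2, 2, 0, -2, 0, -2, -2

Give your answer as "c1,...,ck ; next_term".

  a_4 = 0·4 + 0·4 + 1·2 + -1·0 = 2
  a_5 = 0·2 + 0·4 + 1·4 + -1·2 = 2
  a_6 = 0·2 + 0·2 + 1·4 + -1·4 = 0
  a_7 = 0·0 + 0·2 + 1·2 + -1·4 = -2
  a_8 = 0·-2 + 0·0 + 1·2 + -1·2 = 0
  a_9 = 0·0 + 0·-2 + 1·0 + -1·2 = -2
  a_10 = 0·-2 + 0·0 + 1·-2 + -1·0 = -2
  a_11 = 0·-2 + 0·-2 + 1·0 + -1·-2 = 2

0,0,1,-1 ; 2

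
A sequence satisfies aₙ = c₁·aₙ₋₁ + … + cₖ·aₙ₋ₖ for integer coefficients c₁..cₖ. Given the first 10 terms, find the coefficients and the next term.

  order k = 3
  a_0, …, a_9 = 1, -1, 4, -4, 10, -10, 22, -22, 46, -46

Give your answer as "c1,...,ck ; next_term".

  a_3 = -1·4 + 2·-1 + 2·1 = -4
  a_4 = -1·-4 + 2·4 + 2·-1 = 10
  a_5 = -1·10 + 2·-4 + 2·4 = -10
  a_6 = -1·-10 + 2·10 + 2·-4 = 22
  a_7 = -1·22 + 2·-10 + 2·10 = -22
  a_8 = -1·-22 + 2·22 + 2·-10 = 46
  a_9 = -1·46 + 2·-22 + 2·22 = -46
  a_10 = -1·-46 + 2·46 + 2·-22 = 94

-1,2,2 ; 94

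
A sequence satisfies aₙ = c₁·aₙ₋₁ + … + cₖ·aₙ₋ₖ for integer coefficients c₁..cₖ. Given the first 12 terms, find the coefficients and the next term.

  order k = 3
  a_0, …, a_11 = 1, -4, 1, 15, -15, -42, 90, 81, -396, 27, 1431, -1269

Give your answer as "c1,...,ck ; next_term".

0,-3,3 ; -4212

  a_3 = 0·1 + -3·-4 + 3·1 = 15
  a_4 = 0·15 + -3·1 + 3·-4 = -15
  a_5 = 0·-15 + -3·15 + 3·1 = -42
  a_6 = 0·-42 + -3·-15 + 3·15 = 90
  a_7 = 0·90 + -3·-42 + 3·-15 = 81
  a_8 = 0·81 + -3·90 + 3·-42 = -396
  a_9 = 0·-396 + -3·81 + 3·90 = 27
  a_10 = 0·27 + -3·-396 + 3·81 = 1431
  a_11 = 0·1431 + -3·27 + 3·-396 = -1269
  a_12 = 0·-1269 + -3·1431 + 3·27 = -4212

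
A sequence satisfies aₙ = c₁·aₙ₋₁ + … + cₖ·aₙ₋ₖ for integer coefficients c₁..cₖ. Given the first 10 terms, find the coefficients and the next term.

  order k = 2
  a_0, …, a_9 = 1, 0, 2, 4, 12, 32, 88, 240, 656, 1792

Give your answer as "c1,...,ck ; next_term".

  a_2 = 2·0 + 2·1 = 2
  a_3 = 2·2 + 2·0 = 4
  a_4 = 2·4 + 2·2 = 12
  a_5 = 2·12 + 2·4 = 32
  a_6 = 2·32 + 2·12 = 88
  a_7 = 2·88 + 2·32 = 240
  a_8 = 2·240 + 2·88 = 656
  a_9 = 2·656 + 2·240 = 1792
  a_10 = 2·1792 + 2·656 = 4896

2,2 ; 4896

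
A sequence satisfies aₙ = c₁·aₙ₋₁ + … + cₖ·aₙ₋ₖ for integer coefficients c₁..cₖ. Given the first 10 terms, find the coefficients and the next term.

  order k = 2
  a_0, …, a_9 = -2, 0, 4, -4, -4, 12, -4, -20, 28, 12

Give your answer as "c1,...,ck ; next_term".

  a_2 = -1·0 + -2·-2 = 4
  a_3 = -1·4 + -2·0 = -4
  a_4 = -1·-4 + -2·4 = -4
  a_5 = -1·-4 + -2·-4 = 12
  a_6 = -1·12 + -2·-4 = -4
  a_7 = -1·-4 + -2·12 = -20
  a_8 = -1·-20 + -2·-4 = 28
  a_9 = -1·28 + -2·-20 = 12
  a_10 = -1·12 + -2·28 = -68

-1,-2 ; -68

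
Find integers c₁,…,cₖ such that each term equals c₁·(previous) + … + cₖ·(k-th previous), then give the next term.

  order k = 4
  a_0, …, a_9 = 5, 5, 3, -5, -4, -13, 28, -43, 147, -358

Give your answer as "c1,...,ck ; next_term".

-1,2,-4,1 ; 852

  a_4 = -1·-5 + 2·3 + -4·5 + 1·5 = -4
  a_5 = -1·-4 + 2·-5 + -4·3 + 1·5 = -13
  a_6 = -1·-13 + 2·-4 + -4·-5 + 1·3 = 28
  a_7 = -1·28 + 2·-13 + -4·-4 + 1·-5 = -43
  a_8 = -1·-43 + 2·28 + -4·-13 + 1·-4 = 147
  a_9 = -1·147 + 2·-43 + -4·28 + 1·-13 = -358
  a_10 = -1·-358 + 2·147 + -4·-43 + 1·28 = 852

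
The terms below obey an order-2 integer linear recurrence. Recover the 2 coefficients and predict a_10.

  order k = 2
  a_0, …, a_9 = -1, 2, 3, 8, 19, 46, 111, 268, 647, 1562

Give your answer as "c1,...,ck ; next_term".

2,1 ; 3771

  a_2 = 2·2 + 1·-1 = 3
  a_3 = 2·3 + 1·2 = 8
  a_4 = 2·8 + 1·3 = 19
  a_5 = 2·19 + 1·8 = 46
  a_6 = 2·46 + 1·19 = 111
  a_7 = 2·111 + 1·46 = 268
  a_8 = 2·268 + 1·111 = 647
  a_9 = 2·647 + 1·268 = 1562
  a_10 = 2·1562 + 1·647 = 3771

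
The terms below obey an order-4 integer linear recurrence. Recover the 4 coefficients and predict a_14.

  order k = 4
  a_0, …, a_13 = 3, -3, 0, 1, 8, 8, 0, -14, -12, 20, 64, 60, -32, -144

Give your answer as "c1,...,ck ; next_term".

  a_4 = 2·1 + -2·0 + 0·-3 + 2·3 = 8
  a_5 = 2·8 + -2·1 + 0·0 + 2·-3 = 8
  a_6 = 2·8 + -2·8 + 0·1 + 2·0 = 0
  a_7 = 2·0 + -2·8 + 0·8 + 2·1 = -14
  a_8 = 2·-14 + -2·0 + 0·8 + 2·8 = -12
  a_9 = 2·-12 + -2·-14 + 0·0 + 2·8 = 20
  a_10 = 2·20 + -2·-12 + 0·-14 + 2·0 = 64
  a_11 = 2·64 + -2·20 + 0·-12 + 2·-14 = 60
  a_12 = 2·60 + -2·64 + 0·20 + 2·-12 = -32
  a_13 = 2·-32 + -2·60 + 0·64 + 2·20 = -144
  a_14 = 2·-144 + -2·-32 + 0·60 + 2·64 = -96

2,-2,0,2 ; -96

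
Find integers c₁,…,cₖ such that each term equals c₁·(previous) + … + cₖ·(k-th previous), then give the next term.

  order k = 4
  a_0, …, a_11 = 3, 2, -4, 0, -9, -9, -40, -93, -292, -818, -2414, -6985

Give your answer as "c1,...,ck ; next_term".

  a_4 = 3·0 + 1·-4 + -4·2 + 1·3 = -9
  a_5 = 3·-9 + 1·0 + -4·-4 + 1·2 = -9
  a_6 = 3·-9 + 1·-9 + -4·0 + 1·-4 = -40
  a_7 = 3·-40 + 1·-9 + -4·-9 + 1·0 = -93
  a_8 = 3·-93 + 1·-40 + -4·-9 + 1·-9 = -292
  a_9 = 3·-292 + 1·-93 + -4·-40 + 1·-9 = -818
  a_10 = 3·-818 + 1·-292 + -4·-93 + 1·-40 = -2414
  a_11 = 3·-2414 + 1·-818 + -4·-292 + 1·-93 = -6985
  a_12 = 3·-6985 + 1·-2414 + -4·-818 + 1·-292 = -20389

3,1,-4,1 ; -20389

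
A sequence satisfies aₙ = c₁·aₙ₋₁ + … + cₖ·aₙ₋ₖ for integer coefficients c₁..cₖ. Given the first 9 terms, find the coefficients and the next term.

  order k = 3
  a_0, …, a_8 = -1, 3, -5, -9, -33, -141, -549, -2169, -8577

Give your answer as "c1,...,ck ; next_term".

  a_3 = 3·-5 + 3·3 + 3·-1 = -9
  a_4 = 3·-9 + 3·-5 + 3·3 = -33
  a_5 = 3·-33 + 3·-9 + 3·-5 = -141
  a_6 = 3·-141 + 3·-33 + 3·-9 = -549
  a_7 = 3·-549 + 3·-141 + 3·-33 = -2169
  a_8 = 3·-2169 + 3·-549 + 3·-141 = -8577
  a_9 = 3·-8577 + 3·-2169 + 3·-549 = -33885

3,3,3 ; -33885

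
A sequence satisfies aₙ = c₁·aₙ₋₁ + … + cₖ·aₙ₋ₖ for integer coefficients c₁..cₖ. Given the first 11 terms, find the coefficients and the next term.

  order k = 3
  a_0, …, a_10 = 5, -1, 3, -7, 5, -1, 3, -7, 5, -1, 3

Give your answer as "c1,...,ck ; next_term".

-1,-1,-1 ; -7

  a_3 = -1·3 + -1·-1 + -1·5 = -7
  a_4 = -1·-7 + -1·3 + -1·-1 = 5
  a_5 = -1·5 + -1·-7 + -1·3 = -1
  a_6 = -1·-1 + -1·5 + -1·-7 = 3
  a_7 = -1·3 + -1·-1 + -1·5 = -7
  a_8 = -1·-7 + -1·3 + -1·-1 = 5
  a_9 = -1·5 + -1·-7 + -1·3 = -1
  a_10 = -1·-1 + -1·5 + -1·-7 = 3
  a_11 = -1·3 + -1·-1 + -1·5 = -7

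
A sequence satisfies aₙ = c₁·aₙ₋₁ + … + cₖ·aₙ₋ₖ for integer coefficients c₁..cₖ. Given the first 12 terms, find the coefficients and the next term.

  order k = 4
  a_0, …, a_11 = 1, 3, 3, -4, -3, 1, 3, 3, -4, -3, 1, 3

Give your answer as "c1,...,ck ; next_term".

-1,-1,-1,-1 ; 3

  a_4 = -1·-4 + -1·3 + -1·3 + -1·1 = -3
  a_5 = -1·-3 + -1·-4 + -1·3 + -1·3 = 1
  a_6 = -1·1 + -1·-3 + -1·-4 + -1·3 = 3
  a_7 = -1·3 + -1·1 + -1·-3 + -1·-4 = 3
  a_8 = -1·3 + -1·3 + -1·1 + -1·-3 = -4
  a_9 = -1·-4 + -1·3 + -1·3 + -1·1 = -3
  a_10 = -1·-3 + -1·-4 + -1·3 + -1·3 = 1
  a_11 = -1·1 + -1·-3 + -1·-4 + -1·3 = 3
  a_12 = -1·3 + -1·1 + -1·-3 + -1·-4 = 3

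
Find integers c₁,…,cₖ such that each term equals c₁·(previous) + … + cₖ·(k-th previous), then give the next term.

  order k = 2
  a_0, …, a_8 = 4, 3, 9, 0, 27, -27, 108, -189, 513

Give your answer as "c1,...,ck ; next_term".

  a_2 = -1·3 + 3·4 = 9
  a_3 = -1·9 + 3·3 = 0
  a_4 = -1·0 + 3·9 = 27
  a_5 = -1·27 + 3·0 = -27
  a_6 = -1·-27 + 3·27 = 108
  a_7 = -1·108 + 3·-27 = -189
  a_8 = -1·-189 + 3·108 = 513
  a_9 = -1·513 + 3·-189 = -1080

-1,3 ; -1080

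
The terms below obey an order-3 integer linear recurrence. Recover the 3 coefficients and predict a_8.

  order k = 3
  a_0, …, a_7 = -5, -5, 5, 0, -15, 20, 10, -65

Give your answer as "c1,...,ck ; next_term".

  a_3 = -1·5 + -2·-5 + 1·-5 = 0
  a_4 = -1·0 + -2·5 + 1·-5 = -15
  a_5 = -1·-15 + -2·0 + 1·5 = 20
  a_6 = -1·20 + -2·-15 + 1·0 = 10
  a_7 = -1·10 + -2·20 + 1·-15 = -65
  a_8 = -1·-65 + -2·10 + 1·20 = 65

-1,-2,1 ; 65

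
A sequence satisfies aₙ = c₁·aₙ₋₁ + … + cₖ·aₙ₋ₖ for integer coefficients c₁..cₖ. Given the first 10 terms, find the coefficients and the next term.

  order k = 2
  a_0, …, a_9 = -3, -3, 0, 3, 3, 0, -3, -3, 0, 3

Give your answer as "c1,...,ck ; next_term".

1,-1 ; 3

  a_2 = 1·-3 + -1·-3 = 0
  a_3 = 1·0 + -1·-3 = 3
  a_4 = 1·3 + -1·0 = 3
  a_5 = 1·3 + -1·3 = 0
  a_6 = 1·0 + -1·3 = -3
  a_7 = 1·-3 + -1·0 = -3
  a_8 = 1·-3 + -1·-3 = 0
  a_9 = 1·0 + -1·-3 = 3
  a_10 = 1·3 + -1·0 = 3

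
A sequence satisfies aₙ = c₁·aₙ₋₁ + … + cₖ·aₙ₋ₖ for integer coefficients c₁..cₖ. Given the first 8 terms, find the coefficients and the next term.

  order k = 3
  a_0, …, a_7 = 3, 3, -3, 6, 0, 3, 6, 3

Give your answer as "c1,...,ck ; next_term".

0,1,1 ; 9

  a_3 = 0·-3 + 1·3 + 1·3 = 6
  a_4 = 0·6 + 1·-3 + 1·3 = 0
  a_5 = 0·0 + 1·6 + 1·-3 = 3
  a_6 = 0·3 + 1·0 + 1·6 = 6
  a_7 = 0·6 + 1·3 + 1·0 = 3
  a_8 = 0·3 + 1·6 + 1·3 = 9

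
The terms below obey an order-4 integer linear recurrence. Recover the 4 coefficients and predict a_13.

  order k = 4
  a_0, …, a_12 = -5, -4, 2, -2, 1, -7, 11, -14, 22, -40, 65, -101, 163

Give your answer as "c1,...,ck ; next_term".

  a_4 = -1·-2 + 0·2 + -1·-4 + 1·-5 = 1
  a_5 = -1·1 + 0·-2 + -1·2 + 1·-4 = -7
  a_6 = -1·-7 + 0·1 + -1·-2 + 1·2 = 11
  a_7 = -1·11 + 0·-7 + -1·1 + 1·-2 = -14
  a_8 = -1·-14 + 0·11 + -1·-7 + 1·1 = 22
  a_9 = -1·22 + 0·-14 + -1·11 + 1·-7 = -40
  a_10 = -1·-40 + 0·22 + -1·-14 + 1·11 = 65
  a_11 = -1·65 + 0·-40 + -1·22 + 1·-14 = -101
  a_12 = -1·-101 + 0·65 + -1·-40 + 1·22 = 163
  a_13 = -1·163 + 0·-101 + -1·65 + 1·-40 = -268

-1,0,-1,1 ; -268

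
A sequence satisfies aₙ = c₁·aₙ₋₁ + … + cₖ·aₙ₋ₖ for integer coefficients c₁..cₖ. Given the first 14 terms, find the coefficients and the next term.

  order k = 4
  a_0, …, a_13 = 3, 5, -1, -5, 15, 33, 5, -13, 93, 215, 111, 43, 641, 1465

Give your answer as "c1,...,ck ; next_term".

1,-1,2,3 ; 1243

  a_4 = 1·-5 + -1·-1 + 2·5 + 3·3 = 15
  a_5 = 1·15 + -1·-5 + 2·-1 + 3·5 = 33
  a_6 = 1·33 + -1·15 + 2·-5 + 3·-1 = 5
  a_7 = 1·5 + -1·33 + 2·15 + 3·-5 = -13
  a_8 = 1·-13 + -1·5 + 2·33 + 3·15 = 93
  a_9 = 1·93 + -1·-13 + 2·5 + 3·33 = 215
  a_10 = 1·215 + -1·93 + 2·-13 + 3·5 = 111
  a_11 = 1·111 + -1·215 + 2·93 + 3·-13 = 43
  a_12 = 1·43 + -1·111 + 2·215 + 3·93 = 641
  a_13 = 1·641 + -1·43 + 2·111 + 3·215 = 1465
  a_14 = 1·1465 + -1·641 + 2·43 + 3·111 = 1243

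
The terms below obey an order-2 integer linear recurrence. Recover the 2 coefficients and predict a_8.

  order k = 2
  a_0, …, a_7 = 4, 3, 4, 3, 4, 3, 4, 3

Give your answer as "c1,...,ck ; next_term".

0,1 ; 4

  a_2 = 0·3 + 1·4 = 4
  a_3 = 0·4 + 1·3 = 3
  a_4 = 0·3 + 1·4 = 4
  a_5 = 0·4 + 1·3 = 3
  a_6 = 0·3 + 1·4 = 4
  a_7 = 0·4 + 1·3 = 3
  a_8 = 0·3 + 1·4 = 4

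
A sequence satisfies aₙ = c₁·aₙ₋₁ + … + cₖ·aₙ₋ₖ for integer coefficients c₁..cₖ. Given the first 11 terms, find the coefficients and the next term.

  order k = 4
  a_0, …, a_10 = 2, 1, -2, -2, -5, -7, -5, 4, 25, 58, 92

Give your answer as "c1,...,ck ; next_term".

2,-1,-1,-1 ; 97

  a_4 = 2·-2 + -1·-2 + -1·1 + -1·2 = -5
  a_5 = 2·-5 + -1·-2 + -1·-2 + -1·1 = -7
  a_6 = 2·-7 + -1·-5 + -1·-2 + -1·-2 = -5
  a_7 = 2·-5 + -1·-7 + -1·-5 + -1·-2 = 4
  a_8 = 2·4 + -1·-5 + -1·-7 + -1·-5 = 25
  a_9 = 2·25 + -1·4 + -1·-5 + -1·-7 = 58
  a_10 = 2·58 + -1·25 + -1·4 + -1·-5 = 92
  a_11 = 2·92 + -1·58 + -1·25 + -1·4 = 97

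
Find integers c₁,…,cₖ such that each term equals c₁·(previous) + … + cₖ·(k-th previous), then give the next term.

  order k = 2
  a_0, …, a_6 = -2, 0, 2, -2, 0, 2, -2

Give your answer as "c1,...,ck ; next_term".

  a_2 = -1·0 + -1·-2 = 2
  a_3 = -1·2 + -1·0 = -2
  a_4 = -1·-2 + -1·2 = 0
  a_5 = -1·0 + -1·-2 = 2
  a_6 = -1·2 + -1·0 = -2
  a_7 = -1·-2 + -1·2 = 0

-1,-1 ; 0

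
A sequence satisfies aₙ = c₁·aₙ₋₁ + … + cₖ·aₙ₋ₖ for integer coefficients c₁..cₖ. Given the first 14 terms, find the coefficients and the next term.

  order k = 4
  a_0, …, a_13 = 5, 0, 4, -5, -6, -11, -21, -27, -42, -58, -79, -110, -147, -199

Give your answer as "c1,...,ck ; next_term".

1,1,0,-1 ; -267

  a_4 = 1·-5 + 1·4 + 0·0 + -1·5 = -6
  a_5 = 1·-6 + 1·-5 + 0·4 + -1·0 = -11
  a_6 = 1·-11 + 1·-6 + 0·-5 + -1·4 = -21
  a_7 = 1·-21 + 1·-11 + 0·-6 + -1·-5 = -27
  a_8 = 1·-27 + 1·-21 + 0·-11 + -1·-6 = -42
  a_9 = 1·-42 + 1·-27 + 0·-21 + -1·-11 = -58
  a_10 = 1·-58 + 1·-42 + 0·-27 + -1·-21 = -79
  a_11 = 1·-79 + 1·-58 + 0·-42 + -1·-27 = -110
  a_12 = 1·-110 + 1·-79 + 0·-58 + -1·-42 = -147
  a_13 = 1·-147 + 1·-110 + 0·-79 + -1·-58 = -199
  a_14 = 1·-199 + 1·-147 + 0·-110 + -1·-79 = -267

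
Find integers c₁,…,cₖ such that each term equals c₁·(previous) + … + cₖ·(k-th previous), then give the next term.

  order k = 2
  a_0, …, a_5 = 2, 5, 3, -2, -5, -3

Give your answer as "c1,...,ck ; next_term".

  a_2 = 1·5 + -1·2 = 3
  a_3 = 1·3 + -1·5 = -2
  a_4 = 1·-2 + -1·3 = -5
  a_5 = 1·-5 + -1·-2 = -3
  a_6 = 1·-3 + -1·-5 = 2

1,-1 ; 2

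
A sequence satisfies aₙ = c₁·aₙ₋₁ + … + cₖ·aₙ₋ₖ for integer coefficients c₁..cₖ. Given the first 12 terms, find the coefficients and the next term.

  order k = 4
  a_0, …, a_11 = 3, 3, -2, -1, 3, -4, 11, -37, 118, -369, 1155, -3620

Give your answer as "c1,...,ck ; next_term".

-3,0,-1,1 ; 11347

  a_4 = -3·-1 + 0·-2 + -1·3 + 1·3 = 3
  a_5 = -3·3 + 0·-1 + -1·-2 + 1·3 = -4
  a_6 = -3·-4 + 0·3 + -1·-1 + 1·-2 = 11
  a_7 = -3·11 + 0·-4 + -1·3 + 1·-1 = -37
  a_8 = -3·-37 + 0·11 + -1·-4 + 1·3 = 118
  a_9 = -3·118 + 0·-37 + -1·11 + 1·-4 = -369
  a_10 = -3·-369 + 0·118 + -1·-37 + 1·11 = 1155
  a_11 = -3·1155 + 0·-369 + -1·118 + 1·-37 = -3620
  a_12 = -3·-3620 + 0·1155 + -1·-369 + 1·118 = 11347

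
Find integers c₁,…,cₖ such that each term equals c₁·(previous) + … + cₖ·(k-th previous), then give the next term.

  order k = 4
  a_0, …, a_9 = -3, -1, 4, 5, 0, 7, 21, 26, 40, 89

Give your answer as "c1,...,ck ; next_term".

1,0,2,1 ; 162

  a_4 = 1·5 + 0·4 + 2·-1 + 1·-3 = 0
  a_5 = 1·0 + 0·5 + 2·4 + 1·-1 = 7
  a_6 = 1·7 + 0·0 + 2·5 + 1·4 = 21
  a_7 = 1·21 + 0·7 + 2·0 + 1·5 = 26
  a_8 = 1·26 + 0·21 + 2·7 + 1·0 = 40
  a_9 = 1·40 + 0·26 + 2·21 + 1·7 = 89
  a_10 = 1·89 + 0·40 + 2·26 + 1·21 = 162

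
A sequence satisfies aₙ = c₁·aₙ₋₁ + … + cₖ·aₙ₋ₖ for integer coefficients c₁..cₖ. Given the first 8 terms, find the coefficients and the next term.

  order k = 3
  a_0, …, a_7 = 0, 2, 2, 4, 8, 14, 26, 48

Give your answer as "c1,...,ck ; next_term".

  a_3 = 1·2 + 1·2 + 1·0 = 4
  a_4 = 1·4 + 1·2 + 1·2 = 8
  a_5 = 1·8 + 1·4 + 1·2 = 14
  a_6 = 1·14 + 1·8 + 1·4 = 26
  a_7 = 1·26 + 1·14 + 1·8 = 48
  a_8 = 1·48 + 1·26 + 1·14 = 88

1,1,1 ; 88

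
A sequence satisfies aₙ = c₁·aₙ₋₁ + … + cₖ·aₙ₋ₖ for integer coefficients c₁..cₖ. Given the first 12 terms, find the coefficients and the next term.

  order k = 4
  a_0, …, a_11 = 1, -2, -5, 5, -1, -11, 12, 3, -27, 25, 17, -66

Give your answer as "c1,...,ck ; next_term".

  a_4 = -1·5 + -1·-5 + 1·-2 + 1·1 = -1
  a_5 = -1·-1 + -1·5 + 1·-5 + 1·-2 = -11
  a_6 = -1·-11 + -1·-1 + 1·5 + 1·-5 = 12
  a_7 = -1·12 + -1·-11 + 1·-1 + 1·5 = 3
  a_8 = -1·3 + -1·12 + 1·-11 + 1·-1 = -27
  a_9 = -1·-27 + -1·3 + 1·12 + 1·-11 = 25
  a_10 = -1·25 + -1·-27 + 1·3 + 1·12 = 17
  a_11 = -1·17 + -1·25 + 1·-27 + 1·3 = -66
  a_12 = -1·-66 + -1·17 + 1·25 + 1·-27 = 47

-1,-1,1,1 ; 47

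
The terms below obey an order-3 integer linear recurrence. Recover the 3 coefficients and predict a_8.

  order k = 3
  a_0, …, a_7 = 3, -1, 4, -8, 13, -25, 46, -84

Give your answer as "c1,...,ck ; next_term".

-1,1,-1 ; 155

  a_3 = -1·4 + 1·-1 + -1·3 = -8
  a_4 = -1·-8 + 1·4 + -1·-1 = 13
  a_5 = -1·13 + 1·-8 + -1·4 = -25
  a_6 = -1·-25 + 1·13 + -1·-8 = 46
  a_7 = -1·46 + 1·-25 + -1·13 = -84
  a_8 = -1·-84 + 1·46 + -1·-25 = 155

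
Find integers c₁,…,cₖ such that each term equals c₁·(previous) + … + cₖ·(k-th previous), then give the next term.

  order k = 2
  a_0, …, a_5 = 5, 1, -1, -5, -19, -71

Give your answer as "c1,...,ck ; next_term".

  a_2 = 4·1 + -1·5 = -1
  a_3 = 4·-1 + -1·1 = -5
  a_4 = 4·-5 + -1·-1 = -19
  a_5 = 4·-19 + -1·-5 = -71
  a_6 = 4·-71 + -1·-19 = -265

4,-1 ; -265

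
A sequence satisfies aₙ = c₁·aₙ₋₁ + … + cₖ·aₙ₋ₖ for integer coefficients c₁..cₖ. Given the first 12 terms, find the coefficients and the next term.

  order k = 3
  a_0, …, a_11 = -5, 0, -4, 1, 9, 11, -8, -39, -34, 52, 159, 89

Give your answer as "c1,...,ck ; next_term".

1,-2,-1 ; -281

  a_3 = 1·-4 + -2·0 + -1·-5 = 1
  a_4 = 1·1 + -2·-4 + -1·0 = 9
  a_5 = 1·9 + -2·1 + -1·-4 = 11
  a_6 = 1·11 + -2·9 + -1·1 = -8
  a_7 = 1·-8 + -2·11 + -1·9 = -39
  a_8 = 1·-39 + -2·-8 + -1·11 = -34
  a_9 = 1·-34 + -2·-39 + -1·-8 = 52
  a_10 = 1·52 + -2·-34 + -1·-39 = 159
  a_11 = 1·159 + -2·52 + -1·-34 = 89
  a_12 = 1·89 + -2·159 + -1·52 = -281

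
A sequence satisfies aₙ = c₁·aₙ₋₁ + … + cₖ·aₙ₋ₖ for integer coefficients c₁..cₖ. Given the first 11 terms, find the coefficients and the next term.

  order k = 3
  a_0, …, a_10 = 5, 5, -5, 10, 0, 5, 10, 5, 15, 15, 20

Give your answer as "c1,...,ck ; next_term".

  a_3 = 0·-5 + 1·5 + 1·5 = 10
  a_4 = 0·10 + 1·-5 + 1·5 = 0
  a_5 = 0·0 + 1·10 + 1·-5 = 5
  a_6 = 0·5 + 1·0 + 1·10 = 10
  a_7 = 0·10 + 1·5 + 1·0 = 5
  a_8 = 0·5 + 1·10 + 1·5 = 15
  a_9 = 0·15 + 1·5 + 1·10 = 15
  a_10 = 0·15 + 1·15 + 1·5 = 20
  a_11 = 0·20 + 1·15 + 1·15 = 30

0,1,1 ; 30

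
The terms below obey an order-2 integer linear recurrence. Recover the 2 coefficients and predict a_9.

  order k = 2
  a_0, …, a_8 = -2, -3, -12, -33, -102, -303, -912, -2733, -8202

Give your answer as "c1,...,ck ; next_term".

2,3 ; -24603

  a_2 = 2·-3 + 3·-2 = -12
  a_3 = 2·-12 + 3·-3 = -33
  a_4 = 2·-33 + 3·-12 = -102
  a_5 = 2·-102 + 3·-33 = -303
  a_6 = 2·-303 + 3·-102 = -912
  a_7 = 2·-912 + 3·-303 = -2733
  a_8 = 2·-2733 + 3·-912 = -8202
  a_9 = 2·-8202 + 3·-2733 = -24603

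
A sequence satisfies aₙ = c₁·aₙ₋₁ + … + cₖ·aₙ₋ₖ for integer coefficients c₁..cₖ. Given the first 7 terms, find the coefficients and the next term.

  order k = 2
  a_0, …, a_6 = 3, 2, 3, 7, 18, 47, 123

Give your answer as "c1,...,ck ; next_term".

3,-1 ; 322

  a_2 = 3·2 + -1·3 = 3
  a_3 = 3·3 + -1·2 = 7
  a_4 = 3·7 + -1·3 = 18
  a_5 = 3·18 + -1·7 = 47
  a_6 = 3·47 + -1·18 = 123
  a_7 = 3·123 + -1·47 = 322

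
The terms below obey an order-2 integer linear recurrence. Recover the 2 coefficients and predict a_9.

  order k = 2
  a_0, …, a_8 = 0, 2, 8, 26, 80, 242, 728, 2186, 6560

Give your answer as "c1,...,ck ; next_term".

  a_2 = 4·2 + -3·0 = 8
  a_3 = 4·8 + -3·2 = 26
  a_4 = 4·26 + -3·8 = 80
  a_5 = 4·80 + -3·26 = 242
  a_6 = 4·242 + -3·80 = 728
  a_7 = 4·728 + -3·242 = 2186
  a_8 = 4·2186 + -3·728 = 6560
  a_9 = 4·6560 + -3·2186 = 19682

4,-3 ; 19682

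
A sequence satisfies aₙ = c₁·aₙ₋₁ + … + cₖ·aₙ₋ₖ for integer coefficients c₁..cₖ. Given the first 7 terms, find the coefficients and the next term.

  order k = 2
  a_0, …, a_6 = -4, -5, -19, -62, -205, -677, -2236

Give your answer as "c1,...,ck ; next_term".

3,1 ; -7385

  a_2 = 3·-5 + 1·-4 = -19
  a_3 = 3·-19 + 1·-5 = -62
  a_4 = 3·-62 + 1·-19 = -205
  a_5 = 3·-205 + 1·-62 = -677
  a_6 = 3·-677 + 1·-205 = -2236
  a_7 = 3·-2236 + 1·-677 = -7385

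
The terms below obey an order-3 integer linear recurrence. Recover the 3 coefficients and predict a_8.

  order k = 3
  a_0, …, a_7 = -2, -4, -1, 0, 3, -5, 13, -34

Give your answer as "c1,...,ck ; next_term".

  a_3 = -2·-1 + 1·-4 + -1·-2 = 0
  a_4 = -2·0 + 1·-1 + -1·-4 = 3
  a_5 = -2·3 + 1·0 + -1·-1 = -5
  a_6 = -2·-5 + 1·3 + -1·0 = 13
  a_7 = -2·13 + 1·-5 + -1·3 = -34
  a_8 = -2·-34 + 1·13 + -1·-5 = 86

-2,1,-1 ; 86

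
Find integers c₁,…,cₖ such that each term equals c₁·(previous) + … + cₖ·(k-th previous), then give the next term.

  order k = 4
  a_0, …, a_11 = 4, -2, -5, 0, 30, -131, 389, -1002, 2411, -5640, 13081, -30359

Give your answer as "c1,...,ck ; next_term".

-4,-4,1,3 ; 70705

  a_4 = -4·0 + -4·-5 + 1·-2 + 3·4 = 30
  a_5 = -4·30 + -4·0 + 1·-5 + 3·-2 = -131
  a_6 = -4·-131 + -4·30 + 1·0 + 3·-5 = 389
  a_7 = -4·389 + -4·-131 + 1·30 + 3·0 = -1002
  a_8 = -4·-1002 + -4·389 + 1·-131 + 3·30 = 2411
  a_9 = -4·2411 + -4·-1002 + 1·389 + 3·-131 = -5640
  a_10 = -4·-5640 + -4·2411 + 1·-1002 + 3·389 = 13081
  a_11 = -4·13081 + -4·-5640 + 1·2411 + 3·-1002 = -30359
  a_12 = -4·-30359 + -4·13081 + 1·-5640 + 3·2411 = 70705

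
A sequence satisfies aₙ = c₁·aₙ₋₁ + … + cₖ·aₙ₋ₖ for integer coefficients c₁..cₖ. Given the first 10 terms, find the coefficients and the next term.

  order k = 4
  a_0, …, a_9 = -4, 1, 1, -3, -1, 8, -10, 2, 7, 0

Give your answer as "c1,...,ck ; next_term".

  a_4 = -2·-3 + -2·1 + -1·1 + 1·-4 = -1
  a_5 = -2·-1 + -2·-3 + -1·1 + 1·1 = 8
  a_6 = -2·8 + -2·-1 + -1·-3 + 1·1 = -10
  a_7 = -2·-10 + -2·8 + -1·-1 + 1·-3 = 2
  a_8 = -2·2 + -2·-10 + -1·8 + 1·-1 = 7
  a_9 = -2·7 + -2·2 + -1·-10 + 1·8 = 0
  a_10 = -2·0 + -2·7 + -1·2 + 1·-10 = -26

-2,-2,-1,1 ; -26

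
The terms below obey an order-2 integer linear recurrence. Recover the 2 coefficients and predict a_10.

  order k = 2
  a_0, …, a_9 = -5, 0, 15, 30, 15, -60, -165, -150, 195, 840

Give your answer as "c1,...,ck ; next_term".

  a_2 = 2·0 + -3·-5 = 15
  a_3 = 2·15 + -3·0 = 30
  a_4 = 2·30 + -3·15 = 15
  a_5 = 2·15 + -3·30 = -60
  a_6 = 2·-60 + -3·15 = -165
  a_7 = 2·-165 + -3·-60 = -150
  a_8 = 2·-150 + -3·-165 = 195
  a_9 = 2·195 + -3·-150 = 840
  a_10 = 2·840 + -3·195 = 1095

2,-3 ; 1095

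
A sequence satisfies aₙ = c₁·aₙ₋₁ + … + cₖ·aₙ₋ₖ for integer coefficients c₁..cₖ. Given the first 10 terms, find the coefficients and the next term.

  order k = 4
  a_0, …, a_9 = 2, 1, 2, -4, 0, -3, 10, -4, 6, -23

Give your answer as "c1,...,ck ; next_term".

0,0,-2,1 ; 18

  a_4 = 0·-4 + 0·2 + -2·1 + 1·2 = 0
  a_5 = 0·0 + 0·-4 + -2·2 + 1·1 = -3
  a_6 = 0·-3 + 0·0 + -2·-4 + 1·2 = 10
  a_7 = 0·10 + 0·-3 + -2·0 + 1·-4 = -4
  a_8 = 0·-4 + 0·10 + -2·-3 + 1·0 = 6
  a_9 = 0·6 + 0·-4 + -2·10 + 1·-3 = -23
  a_10 = 0·-23 + 0·6 + -2·-4 + 1·10 = 18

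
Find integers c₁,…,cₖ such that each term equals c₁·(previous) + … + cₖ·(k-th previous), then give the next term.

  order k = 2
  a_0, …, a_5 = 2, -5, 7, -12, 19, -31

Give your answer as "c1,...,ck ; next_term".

-1,1 ; 50

  a_2 = -1·-5 + 1·2 = 7
  a_3 = -1·7 + 1·-5 = -12
  a_4 = -1·-12 + 1·7 = 19
  a_5 = -1·19 + 1·-12 = -31
  a_6 = -1·-31 + 1·19 = 50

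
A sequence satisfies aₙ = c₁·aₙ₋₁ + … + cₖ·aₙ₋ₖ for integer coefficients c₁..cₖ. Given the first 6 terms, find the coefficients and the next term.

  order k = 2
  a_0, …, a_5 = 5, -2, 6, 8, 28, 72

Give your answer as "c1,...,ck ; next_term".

  a_2 = 2·-2 + 2·5 = 6
  a_3 = 2·6 + 2·-2 = 8
  a_4 = 2·8 + 2·6 = 28
  a_5 = 2·28 + 2·8 = 72
  a_6 = 2·72 + 2·28 = 200

2,2 ; 200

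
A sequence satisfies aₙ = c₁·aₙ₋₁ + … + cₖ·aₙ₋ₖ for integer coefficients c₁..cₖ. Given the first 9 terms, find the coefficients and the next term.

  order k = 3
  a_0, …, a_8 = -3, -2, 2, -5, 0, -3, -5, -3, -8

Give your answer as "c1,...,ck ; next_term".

0,1,1 ; -8

  a_3 = 0·2 + 1·-2 + 1·-3 = -5
  a_4 = 0·-5 + 1·2 + 1·-2 = 0
  a_5 = 0·0 + 1·-5 + 1·2 = -3
  a_6 = 0·-3 + 1·0 + 1·-5 = -5
  a_7 = 0·-5 + 1·-3 + 1·0 = -3
  a_8 = 0·-3 + 1·-5 + 1·-3 = -8
  a_9 = 0·-8 + 1·-3 + 1·-5 = -8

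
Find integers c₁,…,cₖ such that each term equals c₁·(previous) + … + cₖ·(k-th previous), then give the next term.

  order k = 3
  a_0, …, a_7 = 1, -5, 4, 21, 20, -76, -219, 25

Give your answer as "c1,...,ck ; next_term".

  a_3 = 1·4 + -4·-5 + -3·1 = 21
  a_4 = 1·21 + -4·4 + -3·-5 = 20
  a_5 = 1·20 + -4·21 + -3·4 = -76
  a_6 = 1·-76 + -4·20 + -3·21 = -219
  a_7 = 1·-219 + -4·-76 + -3·20 = 25
  a_8 = 1·25 + -4·-219 + -3·-76 = 1129

1,-4,-3 ; 1129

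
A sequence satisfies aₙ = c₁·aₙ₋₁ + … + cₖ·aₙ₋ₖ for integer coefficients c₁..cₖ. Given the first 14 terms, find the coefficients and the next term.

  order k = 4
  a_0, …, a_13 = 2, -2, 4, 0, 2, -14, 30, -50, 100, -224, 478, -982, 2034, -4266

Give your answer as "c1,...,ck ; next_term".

-2,-1,-2,1 ; 8940

  a_4 = -2·0 + -1·4 + -2·-2 + 1·2 = 2
  a_5 = -2·2 + -1·0 + -2·4 + 1·-2 = -14
  a_6 = -2·-14 + -1·2 + -2·0 + 1·4 = 30
  a_7 = -2·30 + -1·-14 + -2·2 + 1·0 = -50
  a_8 = -2·-50 + -1·30 + -2·-14 + 1·2 = 100
  a_9 = -2·100 + -1·-50 + -2·30 + 1·-14 = -224
  a_10 = -2·-224 + -1·100 + -2·-50 + 1·30 = 478
  a_11 = -2·478 + -1·-224 + -2·100 + 1·-50 = -982
  a_12 = -2·-982 + -1·478 + -2·-224 + 1·100 = 2034
  a_13 = -2·2034 + -1·-982 + -2·478 + 1·-224 = -4266
  a_14 = -2·-4266 + -1·2034 + -2·-982 + 1·478 = 8940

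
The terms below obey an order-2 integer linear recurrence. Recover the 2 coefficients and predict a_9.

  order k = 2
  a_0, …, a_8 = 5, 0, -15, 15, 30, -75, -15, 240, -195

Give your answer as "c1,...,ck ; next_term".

  a_2 = -1·0 + -3·5 = -15
  a_3 = -1·-15 + -3·0 = 15
  a_4 = -1·15 + -3·-15 = 30
  a_5 = -1·30 + -3·15 = -75
  a_6 = -1·-75 + -3·30 = -15
  a_7 = -1·-15 + -3·-75 = 240
  a_8 = -1·240 + -3·-15 = -195
  a_9 = -1·-195 + -3·240 = -525

-1,-3 ; -525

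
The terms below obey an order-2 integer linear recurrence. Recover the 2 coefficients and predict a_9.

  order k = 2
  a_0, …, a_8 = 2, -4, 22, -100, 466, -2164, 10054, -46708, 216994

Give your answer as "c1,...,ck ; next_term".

-4,3 ; -1008100

  a_2 = -4·-4 + 3·2 = 22
  a_3 = -4·22 + 3·-4 = -100
  a_4 = -4·-100 + 3·22 = 466
  a_5 = -4·466 + 3·-100 = -2164
  a_6 = -4·-2164 + 3·466 = 10054
  a_7 = -4·10054 + 3·-2164 = -46708
  a_8 = -4·-46708 + 3·10054 = 216994
  a_9 = -4·216994 + 3·-46708 = -1008100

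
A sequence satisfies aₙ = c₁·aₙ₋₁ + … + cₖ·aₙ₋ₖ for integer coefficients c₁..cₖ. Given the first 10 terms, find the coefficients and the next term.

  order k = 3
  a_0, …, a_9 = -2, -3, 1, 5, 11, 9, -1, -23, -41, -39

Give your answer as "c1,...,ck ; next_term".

1,0,-2 ; 7

  a_3 = 1·1 + 0·-3 + -2·-2 = 5
  a_4 = 1·5 + 0·1 + -2·-3 = 11
  a_5 = 1·11 + 0·5 + -2·1 = 9
  a_6 = 1·9 + 0·11 + -2·5 = -1
  a_7 = 1·-1 + 0·9 + -2·11 = -23
  a_8 = 1·-23 + 0·-1 + -2·9 = -41
  a_9 = 1·-41 + 0·-23 + -2·-1 = -39
  a_10 = 1·-39 + 0·-41 + -2·-23 = 7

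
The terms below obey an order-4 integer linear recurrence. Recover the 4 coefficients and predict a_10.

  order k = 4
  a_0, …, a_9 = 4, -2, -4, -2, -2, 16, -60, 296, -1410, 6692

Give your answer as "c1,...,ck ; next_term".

  a_4 = -4·-2 + 3·-4 + -3·-2 + -1·4 = -2
  a_5 = -4·-2 + 3·-2 + -3·-4 + -1·-2 = 16
  a_6 = -4·16 + 3·-2 + -3·-2 + -1·-4 = -60
  a_7 = -4·-60 + 3·16 + -3·-2 + -1·-2 = 296
  a_8 = -4·296 + 3·-60 + -3·16 + -1·-2 = -1410
  a_9 = -4·-1410 + 3·296 + -3·-60 + -1·16 = 6692
  a_10 = -4·6692 + 3·-1410 + -3·296 + -1·-60 = -31826

-4,3,-3,-1 ; -31826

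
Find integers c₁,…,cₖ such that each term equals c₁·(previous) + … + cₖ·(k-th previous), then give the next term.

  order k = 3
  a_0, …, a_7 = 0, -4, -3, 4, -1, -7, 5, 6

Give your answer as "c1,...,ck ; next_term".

0,-1,1 ; -12

  a_3 = 0·-3 + -1·-4 + 1·0 = 4
  a_4 = 0·4 + -1·-3 + 1·-4 = -1
  a_5 = 0·-1 + -1·4 + 1·-3 = -7
  a_6 = 0·-7 + -1·-1 + 1·4 = 5
  a_7 = 0·5 + -1·-7 + 1·-1 = 6
  a_8 = 0·6 + -1·5 + 1·-7 = -12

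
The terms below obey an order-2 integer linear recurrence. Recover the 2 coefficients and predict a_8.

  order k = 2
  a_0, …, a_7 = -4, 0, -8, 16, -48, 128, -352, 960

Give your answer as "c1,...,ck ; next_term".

  a_2 = -2·0 + 2·-4 = -8
  a_3 = -2·-8 + 2·0 = 16
  a_4 = -2·16 + 2·-8 = -48
  a_5 = -2·-48 + 2·16 = 128
  a_6 = -2·128 + 2·-48 = -352
  a_7 = -2·-352 + 2·128 = 960
  a_8 = -2·960 + 2·-352 = -2624

-2,2 ; -2624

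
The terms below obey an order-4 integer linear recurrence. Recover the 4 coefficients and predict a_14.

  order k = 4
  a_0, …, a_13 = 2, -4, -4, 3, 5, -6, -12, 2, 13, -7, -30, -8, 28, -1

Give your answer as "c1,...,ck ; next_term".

  a_4 = 1·3 + -1·-4 + 1·-4 + 1·2 = 5
  a_5 = 1·5 + -1·3 + 1·-4 + 1·-4 = -6
  a_6 = 1·-6 + -1·5 + 1·3 + 1·-4 = -12
  a_7 = 1·-12 + -1·-6 + 1·5 + 1·3 = 2
  a_8 = 1·2 + -1·-12 + 1·-6 + 1·5 = 13
  a_9 = 1·13 + -1·2 + 1·-12 + 1·-6 = -7
  a_10 = 1·-7 + -1·13 + 1·2 + 1·-12 = -30
  a_11 = 1·-30 + -1·-7 + 1·13 + 1·2 = -8
  a_12 = 1·-8 + -1·-30 + 1·-7 + 1·13 = 28
  a_13 = 1·28 + -1·-8 + 1·-30 + 1·-7 = -1
  a_14 = 1·-1 + -1·28 + 1·-8 + 1·-30 = -67

1,-1,1,1 ; -67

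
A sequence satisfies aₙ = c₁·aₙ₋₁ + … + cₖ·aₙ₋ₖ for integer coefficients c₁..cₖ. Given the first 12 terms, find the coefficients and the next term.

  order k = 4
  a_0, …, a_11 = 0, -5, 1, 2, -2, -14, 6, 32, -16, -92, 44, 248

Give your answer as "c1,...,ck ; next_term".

  a_4 = 0·2 + -2·1 + 0·-5 + 2·0 = -2
  a_5 = 0·-2 + -2·2 + 0·1 + 2·-5 = -14
  a_6 = 0·-14 + -2·-2 + 0·2 + 2·1 = 6
  a_7 = 0·6 + -2·-14 + 0·-2 + 2·2 = 32
  a_8 = 0·32 + -2·6 + 0·-14 + 2·-2 = -16
  a_9 = 0·-16 + -2·32 + 0·6 + 2·-14 = -92
  a_10 = 0·-92 + -2·-16 + 0·32 + 2·6 = 44
  a_11 = 0·44 + -2·-92 + 0·-16 + 2·32 = 248
  a_12 = 0·248 + -2·44 + 0·-92 + 2·-16 = -120

0,-2,0,2 ; -120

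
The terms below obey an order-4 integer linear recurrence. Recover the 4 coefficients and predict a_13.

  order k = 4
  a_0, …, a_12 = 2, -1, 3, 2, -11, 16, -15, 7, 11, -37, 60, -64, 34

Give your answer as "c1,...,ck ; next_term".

  a_4 = -2·2 + -2·3 + -1·-1 + -1·2 = -11
  a_5 = -2·-11 + -2·2 + -1·3 + -1·-1 = 16
  a_6 = -2·16 + -2·-11 + -1·2 + -1·3 = -15
  a_7 = -2·-15 + -2·16 + -1·-11 + -1·2 = 7
  a_8 = -2·7 + -2·-15 + -1·16 + -1·-11 = 11
  a_9 = -2·11 + -2·7 + -1·-15 + -1·16 = -37
  a_10 = -2·-37 + -2·11 + -1·7 + -1·-15 = 60
  a_11 = -2·60 + -2·-37 + -1·11 + -1·7 = -64
  a_12 = -2·-64 + -2·60 + -1·-37 + -1·11 = 34
  a_13 = -2·34 + -2·-64 + -1·60 + -1·-37 = 37

-2,-2,-1,-1 ; 37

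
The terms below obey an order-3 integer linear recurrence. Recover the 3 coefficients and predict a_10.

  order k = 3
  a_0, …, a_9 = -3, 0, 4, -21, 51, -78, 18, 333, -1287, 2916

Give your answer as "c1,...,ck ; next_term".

  a_3 = -3·4 + -3·0 + 3·-3 = -21
  a_4 = -3·-21 + -3·4 + 3·0 = 51
  a_5 = -3·51 + -3·-21 + 3·4 = -78
  a_6 = -3·-78 + -3·51 + 3·-21 = 18
  a_7 = -3·18 + -3·-78 + 3·51 = 333
  a_8 = -3·333 + -3·18 + 3·-78 = -1287
  a_9 = -3·-1287 + -3·333 + 3·18 = 2916
  a_10 = -3·2916 + -3·-1287 + 3·333 = -3888

-3,-3,3 ; -3888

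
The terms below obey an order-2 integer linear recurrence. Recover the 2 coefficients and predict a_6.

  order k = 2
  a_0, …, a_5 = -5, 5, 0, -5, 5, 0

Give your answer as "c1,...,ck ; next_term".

  a_2 = -1·5 + -1·-5 = 0
  a_3 = -1·0 + -1·5 = -5
  a_4 = -1·-5 + -1·0 = 5
  a_5 = -1·5 + -1·-5 = 0
  a_6 = -1·0 + -1·5 = -5

-1,-1 ; -5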